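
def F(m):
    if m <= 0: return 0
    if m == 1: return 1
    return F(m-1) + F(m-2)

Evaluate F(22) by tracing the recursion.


Computing F(22) bottom-up:
F(0) = 0
F(1) = 1
F(2) = F(1) + F(0) = 1 + 0 = 1
F(3) = F(2) + F(1) = 1 + 1 = 2
F(4) = F(3) + F(2) = 2 + 1 = 3
F(5) = F(4) + F(3) = 3 + 2 = 5
F(6) = F(5) + F(4) = 5 + 3 = 8
F(7) = F(6) + F(5) = 8 + 5 = 13
F(8) = F(7) + F(6) = 13 + 8 = 21
F(9) = F(8) + F(7) = 21 + 13 = 34
F(10) = F(9) + F(8) = 34 + 21 = 55
F(11) = F(10) + F(9) = 55 + 34 = 89
F(12) = F(11) + F(10) = 89 + 55 = 144
F(13) = F(12) + F(11) = 144 + 89 = 233
F(14) = F(13) + F(12) = 233 + 144 = 377
F(15) = F(14) + F(13) = 377 + 233 = 610
F(16) = F(15) + F(14) = 610 + 377 = 987
F(17) = F(16) + F(15) = 987 + 610 = 1597
F(18) = F(17) + F(16) = 1597 + 987 = 2584
F(19) = F(18) + F(17) = 2584 + 1597 = 4181
F(20) = F(19) + F(18) = 4181 + 2584 = 6765
F(21) = F(20) + F(19) = 6765 + 4181 = 10946
F(22) = F(21) + F(20) = 10946 + 6765 = 17711

17711


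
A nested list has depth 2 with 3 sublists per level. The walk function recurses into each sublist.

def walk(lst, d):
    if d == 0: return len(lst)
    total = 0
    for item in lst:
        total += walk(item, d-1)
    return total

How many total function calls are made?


At depth 0 (root): 1 call
At depth 1: each of 1 parents calls walk on 3 children = 3 calls
At depth 2: each of 3 parents calls walk on 3 children = 9 calls
Total: 1 + 3 + 9 = 13

13


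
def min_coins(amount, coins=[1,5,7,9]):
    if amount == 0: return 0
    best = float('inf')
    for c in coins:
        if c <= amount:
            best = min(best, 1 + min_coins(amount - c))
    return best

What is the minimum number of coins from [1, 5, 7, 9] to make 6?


Building up with DP:
min_coins(0) = 0
min_coins(1) = min(1+min_coins(0)=1+0=1) = 1
min_coins(2) = min(1+min_coins(1)=1+1=2) = 2
min_coins(3) = min(1+min_coins(2)=1+2=3) = 3
min_coins(4) = min(1+min_coins(3)=1+3=4) = 4
min_coins(5) = min(1+min_coins(4)=1+4=5, 1+min_coins(0)=1+0=1) = 1
min_coins(6) = min(1+min_coins(5)=1+1=2, 1+min_coins(1)=1+1=2) = 2

2


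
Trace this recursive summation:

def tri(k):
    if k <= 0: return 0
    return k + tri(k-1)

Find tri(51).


tri(51)
= 51 + 50 + 49 + 48 + 47 + 46 + 45 + 44 + 43 + 42 + 41 + 40 + 39 + 38 + 37 + 36 + 35 + 34 + 33 + 32 + 31 + 30 + 29 + 28 + 27 + 26 + 25 + 24 + 23 + 22 + 21 + 20 + 19 + 18 + 17 + 16 + 15 + 14 + 13 + 12 + 11 + 10 + 9 + 8 + 7 + 6 + 5 + 4 + 3 + 2 + 1 + tri(0)
= 51 + 50 + 49 + 48 + 47 + 46 + 45 + 44 + 43 + 42 + 41 + 40 + 39 + 38 + 37 + 36 + 35 + 34 + 33 + 32 + 31 + 30 + 29 + 28 + 27 + 26 + 25 + 24 + 23 + 22 + 21 + 20 + 19 + 18 + 17 + 16 + 15 + 14 + 13 + 12 + 11 + 10 + 9 + 8 + 7 + 6 + 5 + 4 + 3 + 2 + 1 + 0
= 1326

1326


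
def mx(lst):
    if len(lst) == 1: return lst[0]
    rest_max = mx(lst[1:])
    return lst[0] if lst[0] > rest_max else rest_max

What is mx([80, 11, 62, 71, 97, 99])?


mx([80, 11, 62, 71, 97, 99]): compare 80 with mx([11, 62, 71, 97, 99])
mx([11, 62, 71, 97, 99]): compare 11 with mx([62, 71, 97, 99])
mx([62, 71, 97, 99]): compare 62 with mx([71, 97, 99])
mx([71, 97, 99]): compare 71 with mx([97, 99])
mx([97, 99]): compare 97 with mx([99])
mx([99]) = 99  (base case)
Compare 97 with 99 -> 99
Compare 71 with 99 -> 99
Compare 62 with 99 -> 99
Compare 11 with 99 -> 99
Compare 80 with 99 -> 99

99


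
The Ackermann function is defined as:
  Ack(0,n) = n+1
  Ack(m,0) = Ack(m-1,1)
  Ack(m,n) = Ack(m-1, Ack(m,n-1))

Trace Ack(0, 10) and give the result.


Ack(0, 10) = 11
Result: Ack(0, 10) = 11

11


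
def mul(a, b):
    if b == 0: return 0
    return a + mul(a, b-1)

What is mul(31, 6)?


mul(31, 6) = 31 + mul(31, 5)
mul(31, 5) = 31 + mul(31, 4)
mul(31, 4) = 31 + mul(31, 3)
mul(31, 3) = 31 + mul(31, 2)
mul(31, 2) = 31 + mul(31, 1)
mul(31, 1) = 31 + mul(31, 0)
mul(31, 0) = 0  (base case)
Total: 31 + 31 + 31 + 31 + 31 + 31 + 0 = 186

186


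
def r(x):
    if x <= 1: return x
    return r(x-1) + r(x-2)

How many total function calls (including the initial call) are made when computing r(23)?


Let C(n) = total calls for r(n)
C(0) = 1, C(1) = 1
C(2) = 1 + C(1) + C(0) = 1 + 1 + 1 = 3
C(3) = 1 + C(2) + C(1) = 1 + 3 + 1 = 5
C(4) = 1 + C(3) + C(2) = 1 + 5 + 3 = 9
C(5) = 1 + C(4) + C(3) = 1 + 9 + 5 = 15
C(6) = 1 + C(5) + C(4) = 1 + 15 + 9 = 25
C(7) = 1 + C(6) + C(5) = 1 + 25 + 15 = 41
C(8) = 1 + C(7) + C(6) = 1 + 41 + 25 = 67
C(9) = 1 + C(8) + C(7) = 1 + 67 + 41 = 109
C(10) = 1 + C(9) + C(8) = 1 + 109 + 67 = 177
C(11) = 1 + C(10) + C(9) = 1 + 177 + 109 = 287
C(12) = 1 + C(11) + C(10) = 1 + 287 + 177 = 465
C(13) = 1 + C(12) + C(11) = 1 + 465 + 287 = 753
C(14) = 1 + C(13) + C(12) = 1 + 753 + 465 = 1219
C(15) = 1 + C(14) + C(13) = 1 + 1219 + 753 = 1973
C(16) = 1 + C(15) + C(14) = 1 + 1973 + 1219 = 3193
C(17) = 1 + C(16) + C(15) = 1 + 3193 + 1973 = 5167
C(18) = 1 + C(17) + C(16) = 1 + 5167 + 3193 = 8361
C(19) = 1 + C(18) + C(17) = 1 + 8361 + 5167 = 13529
C(20) = 1 + C(19) + C(18) = 1 + 13529 + 8361 = 21891
C(21) = 1 + C(20) + C(19) = 1 + 21891 + 13529 = 35421
C(22) = 1 + C(21) + C(20) = 1 + 35421 + 21891 = 57313
C(23) = 1 + C(22) + C(21) = 1 + 57313 + 35421 = 92735

92735


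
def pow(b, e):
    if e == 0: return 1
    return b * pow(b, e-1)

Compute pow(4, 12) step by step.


pow(4, 12)
= 4 * pow(4, 11)
= 4 * 4 * pow(4, 10)
= 4 * 4 * 4 * pow(4, 9)
= 4 * 4 * 4 * 4 * pow(4, 8)
= 4 * 4 * 4 * 4 * 4 * pow(4, 7)
= 4 * 4 * 4 * 4 * 4 * 4 * pow(4, 6)
= 4 * 4 * 4 * 4 * 4 * 4 * 4 * pow(4, 5)
= 4 * 4 * 4 * 4 * 4 * 4 * 4 * 4 * pow(4, 4)
= 4 * 4 * 4 * 4 * 4 * 4 * 4 * 4 * 4 * pow(4, 3)
= 4 * 4 * 4 * 4 * 4 * 4 * 4 * 4 * 4 * 4 * pow(4, 2)
= 4 * 4 * 4 * 4 * 4 * 4 * 4 * 4 * 4 * 4 * 4 * pow(4, 1)
= 4 * 4 * 4 * 4 * 4 * 4 * 4 * 4 * 4 * 4 * 4 * 4 * pow(4, 0)
= 4 * 4 * 4 * 4 * 4 * 4 * 4 * 4 * 4 * 4 * 4 * 4 * 1
= 16777216

16777216


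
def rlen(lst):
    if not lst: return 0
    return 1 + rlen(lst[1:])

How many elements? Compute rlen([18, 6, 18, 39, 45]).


rlen([18, 6, 18, 39, 45]) = 1 + rlen([6, 18, 39, 45])
rlen([6, 18, 39, 45]) = 1 + rlen([18, 39, 45])
rlen([18, 39, 45]) = 1 + rlen([39, 45])
rlen([39, 45]) = 1 + rlen([45])
rlen([45]) = 1 + rlen([])
rlen([]) = 0  (base case)
Unwinding: 1 + 1 + 1 + 1 + 1 + 0 = 5

5


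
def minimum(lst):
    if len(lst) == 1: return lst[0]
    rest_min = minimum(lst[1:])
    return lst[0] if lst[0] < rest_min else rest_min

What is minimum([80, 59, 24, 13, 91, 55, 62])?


minimum([80, 59, 24, 13, 91, 55, 62]): compare 80 with minimum([59, 24, 13, 91, 55, 62])
minimum([59, 24, 13, 91, 55, 62]): compare 59 with minimum([24, 13, 91, 55, 62])
minimum([24, 13, 91, 55, 62]): compare 24 with minimum([13, 91, 55, 62])
minimum([13, 91, 55, 62]): compare 13 with minimum([91, 55, 62])
minimum([91, 55, 62]): compare 91 with minimum([55, 62])
minimum([55, 62]): compare 55 with minimum([62])
minimum([62]) = 62  (base case)
Compare 55 with 62 -> 55
Compare 91 with 55 -> 55
Compare 13 with 55 -> 13
Compare 24 with 13 -> 13
Compare 59 with 13 -> 13
Compare 80 with 13 -> 13

13


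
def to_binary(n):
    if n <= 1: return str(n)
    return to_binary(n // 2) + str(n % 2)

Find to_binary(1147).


to_binary(1147) = to_binary(573) + '1'
to_binary(573) = to_binary(286) + '1'
to_binary(286) = to_binary(143) + '0'
to_binary(143) = to_binary(71) + '1'
to_binary(71) = to_binary(35) + '1'
to_binary(35) = to_binary(17) + '1'
to_binary(17) = to_binary(8) + '1'
to_binary(8) = to_binary(4) + '0'
to_binary(4) = to_binary(2) + '0'
to_binary(2) = to_binary(1) + '0'
to_binary(1) = '1'  (base case)
Concatenating: '1' + '0' + '0' + '0' + '1' + '1' + '1' + '1' + '0' + '1' + '1' = '10001111011'

10001111011


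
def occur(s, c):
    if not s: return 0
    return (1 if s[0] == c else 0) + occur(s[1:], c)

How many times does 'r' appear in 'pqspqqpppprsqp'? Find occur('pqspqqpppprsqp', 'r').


s[0]='p' != 'r' -> 0
s[0]='q' != 'r' -> 0
s[0]='s' != 'r' -> 0
s[0]='p' != 'r' -> 0
s[0]='q' != 'r' -> 0
s[0]='q' != 'r' -> 0
s[0]='p' != 'r' -> 0
s[0]='p' != 'r' -> 0
s[0]='p' != 'r' -> 0
s[0]='p' != 'r' -> 0
s[0]='r' == 'r' -> 1
s[0]='s' != 'r' -> 0
s[0]='q' != 'r' -> 0
s[0]='p' != 'r' -> 0
Sum: 0 + 0 + 0 + 0 + 0 + 0 + 0 + 0 + 0 + 0 + 1 + 0 + 0 + 0 = 1

1


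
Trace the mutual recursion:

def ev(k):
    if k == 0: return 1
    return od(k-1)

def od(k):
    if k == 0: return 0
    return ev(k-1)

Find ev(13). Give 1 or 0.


ev(13) = od(12)
od(12) = ev(11)
ev(11) = od(10)
od(10) = ev(9)
ev(9) = od(8)
od(8) = ev(7)
ev(7) = od(6)
od(6) = ev(5)
ev(5) = od(4)
od(4) = ev(3)
ev(3) = od(2)
od(2) = ev(1)
ev(1) = od(0)
od(0) = 0  (base case)
Result: 0

0


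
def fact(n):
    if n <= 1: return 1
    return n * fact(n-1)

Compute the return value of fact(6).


fact(6)
= 6 * fact(5)
= 6 * 5 * fact(4)
= 6 * 5 * 4 * fact(3)
= 6 * 5 * 4 * 3 * fact(2)
= 6 * 5 * 4 * 3 * 2 * fact(1)
= 6 * 5 * 4 * 3 * 2 * 1
= 720

720


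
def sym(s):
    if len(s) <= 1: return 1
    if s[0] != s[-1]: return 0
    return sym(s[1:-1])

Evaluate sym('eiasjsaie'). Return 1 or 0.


sym('eiasjsaie'): s[0]='e' == s[-1]='e' -> check sym('iasjsai')
sym('iasjsai'): s[0]='i' == s[-1]='i' -> check sym('asjsa')
sym('asjsa'): s[0]='a' == s[-1]='a' -> check sym('sjs')
sym('sjs'): s[0]='s' == s[-1]='s' -> check sym('j')
sym('j'): len <= 1 -> return 1  (base case)
Result: 1 (palindrome)

1


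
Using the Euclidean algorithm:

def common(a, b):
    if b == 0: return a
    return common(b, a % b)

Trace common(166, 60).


common(166, 60) = common(60, 46)
common(60, 46) = common(46, 14)
common(46, 14) = common(14, 4)
common(14, 4) = common(4, 2)
common(4, 2) = common(2, 0)
common(2, 0) = 2  (base case)

2


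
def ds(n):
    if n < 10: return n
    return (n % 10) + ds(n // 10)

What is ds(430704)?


ds(430704) = 4 + ds(43070)
ds(43070) = 0 + ds(4307)
ds(4307) = 7 + ds(430)
ds(430) = 0 + ds(43)
ds(43) = 3 + ds(4)
ds(4) = 4  (base case)
Total: 4 + 0 + 7 + 0 + 3 + 4 = 18

18


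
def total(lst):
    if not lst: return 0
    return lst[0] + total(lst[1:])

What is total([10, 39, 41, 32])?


total([10, 39, 41, 32]) = 10 + total([39, 41, 32])
total([39, 41, 32]) = 39 + total([41, 32])
total([41, 32]) = 41 + total([32])
total([32]) = 32 + total([])
total([]) = 0  (base case)
Total: 10 + 39 + 41 + 32 + 0 = 122

122


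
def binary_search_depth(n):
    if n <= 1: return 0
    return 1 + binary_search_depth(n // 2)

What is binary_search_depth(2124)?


2124 / 2 = 1062
1062 / 2 = 531
531 / 2 = 265
265 / 2 = 132
132 / 2 = 66
66 / 2 = 33
33 / 2 = 16
16 / 2 = 8
8 / 2 = 4
4 / 2 = 2
2 / 2 = 1
Reached 1 after 11 halvings

11


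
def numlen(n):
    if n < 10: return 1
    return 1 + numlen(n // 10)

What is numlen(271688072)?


numlen(271688072) = 1 + numlen(27168807)
numlen(27168807) = 1 + numlen(2716880)
numlen(2716880) = 1 + numlen(271688)
numlen(271688) = 1 + numlen(27168)
numlen(27168) = 1 + numlen(2716)
numlen(2716) = 1 + numlen(271)
numlen(271) = 1 + numlen(27)
numlen(27) = 1 + numlen(2)
numlen(2) = 1  (base case: 2 < 10)
Unwinding: 1 + 1 + 1 + 1 + 1 + 1 + 1 + 1 + 1 = 9

9


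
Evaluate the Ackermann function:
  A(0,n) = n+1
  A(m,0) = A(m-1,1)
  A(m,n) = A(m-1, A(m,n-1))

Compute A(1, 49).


A(1, 49) = A(0, A(1, 48))
  A(1, 48) = A(0, A(1, 47))
    A(1, 47) = A(0, A(1, 46))
      A(1, 46) = A(0, A(1, 45))
        A(1, 45) = A(0, A(1, 44))
          A(1, 44) = A(0, A(1, 43))
          A(1, 43) = A(0, A(1, 42))
          A(1, 42) = A(0, A(1, 41))
          A(1, 41) = A(0, A(1, 40))
          A(1, 40) = A(0, A(1, 39))
          A(1, 39) = A(0, A(1, 38))
          A(1, 38) = A(0, A(1, 37))
          A(1, 37) = A(0, A(1, 36))
          A(1, 36) = A(0, A(1, 35))
          A(1, 35) = A(0, A(1, 34))
          A(1, 34) = A(0, A(1, 33))
          A(1, 33) = A(0, A(1, 32))
          A(1, 32) = A(0, A(1, 31))
          A(1, 31) = A(0, A(1, 30))
          A(1, 30) = A(0, A(1, 29))
          A(1, 29) = A(0, A(1, 28))
          A(1, 28) = A(0, A(1, 27))
          A(1, 27) = A(0, A(1, 26))
          A(1, 26) = A(0, A(1, 25))
          A(1, 25) = A(0, A(1, 24))
... (trace truncated)
Result: A(1, 49) = 51

51


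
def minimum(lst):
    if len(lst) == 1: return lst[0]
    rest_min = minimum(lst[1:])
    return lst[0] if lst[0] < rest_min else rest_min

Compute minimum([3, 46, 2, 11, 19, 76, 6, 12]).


minimum([3, 46, 2, 11, 19, 76, 6, 12]): compare 3 with minimum([46, 2, 11, 19, 76, 6, 12])
minimum([46, 2, 11, 19, 76, 6, 12]): compare 46 with minimum([2, 11, 19, 76, 6, 12])
minimum([2, 11, 19, 76, 6, 12]): compare 2 with minimum([11, 19, 76, 6, 12])
minimum([11, 19, 76, 6, 12]): compare 11 with minimum([19, 76, 6, 12])
minimum([19, 76, 6, 12]): compare 19 with minimum([76, 6, 12])
minimum([76, 6, 12]): compare 76 with minimum([6, 12])
minimum([6, 12]): compare 6 with minimum([12])
minimum([12]) = 12  (base case)
Compare 6 with 12 -> 6
Compare 76 with 6 -> 6
Compare 19 with 6 -> 6
Compare 11 with 6 -> 6
Compare 2 with 6 -> 2
Compare 46 with 2 -> 2
Compare 3 with 2 -> 2

2


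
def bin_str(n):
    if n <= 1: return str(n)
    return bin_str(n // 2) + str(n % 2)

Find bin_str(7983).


bin_str(7983) = bin_str(3991) + '1'
bin_str(3991) = bin_str(1995) + '1'
bin_str(1995) = bin_str(997) + '1'
bin_str(997) = bin_str(498) + '1'
bin_str(498) = bin_str(249) + '0'
bin_str(249) = bin_str(124) + '1'
bin_str(124) = bin_str(62) + '0'
bin_str(62) = bin_str(31) + '0'
bin_str(31) = bin_str(15) + '1'
bin_str(15) = bin_str(7) + '1'
bin_str(7) = bin_str(3) + '1'
bin_str(3) = bin_str(1) + '1'
bin_str(1) = '1'  (base case)
Concatenating: '1' + '1' + '1' + '1' + '1' + '0' + '0' + '1' + '0' + '1' + '1' + '1' + '1' = '1111100101111'

1111100101111


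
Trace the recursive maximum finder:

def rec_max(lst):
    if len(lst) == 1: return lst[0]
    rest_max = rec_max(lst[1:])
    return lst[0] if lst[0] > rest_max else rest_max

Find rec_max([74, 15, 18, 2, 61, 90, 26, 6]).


rec_max([74, 15, 18, 2, 61, 90, 26, 6]): compare 74 with rec_max([15, 18, 2, 61, 90, 26, 6])
rec_max([15, 18, 2, 61, 90, 26, 6]): compare 15 with rec_max([18, 2, 61, 90, 26, 6])
rec_max([18, 2, 61, 90, 26, 6]): compare 18 with rec_max([2, 61, 90, 26, 6])
rec_max([2, 61, 90, 26, 6]): compare 2 with rec_max([61, 90, 26, 6])
rec_max([61, 90, 26, 6]): compare 61 with rec_max([90, 26, 6])
rec_max([90, 26, 6]): compare 90 with rec_max([26, 6])
rec_max([26, 6]): compare 26 with rec_max([6])
rec_max([6]) = 6  (base case)
Compare 26 with 6 -> 26
Compare 90 with 26 -> 90
Compare 61 with 90 -> 90
Compare 2 with 90 -> 90
Compare 18 with 90 -> 90
Compare 15 with 90 -> 90
Compare 74 with 90 -> 90

90


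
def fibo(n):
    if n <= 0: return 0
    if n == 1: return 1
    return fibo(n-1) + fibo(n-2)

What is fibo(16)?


Computing fibo(16) bottom-up:
fibo(0) = 0
fibo(1) = 1
fibo(2) = fibo(1) + fibo(0) = 1 + 0 = 1
fibo(3) = fibo(2) + fibo(1) = 1 + 1 = 2
fibo(4) = fibo(3) + fibo(2) = 2 + 1 = 3
fibo(5) = fibo(4) + fibo(3) = 3 + 2 = 5
fibo(6) = fibo(5) + fibo(4) = 5 + 3 = 8
fibo(7) = fibo(6) + fibo(5) = 8 + 5 = 13
fibo(8) = fibo(7) + fibo(6) = 13 + 8 = 21
fibo(9) = fibo(8) + fibo(7) = 21 + 13 = 34
fibo(10) = fibo(9) + fibo(8) = 34 + 21 = 55
fibo(11) = fibo(10) + fibo(9) = 55 + 34 = 89
fibo(12) = fibo(11) + fibo(10) = 89 + 55 = 144
fibo(13) = fibo(12) + fibo(11) = 144 + 89 = 233
fibo(14) = fibo(13) + fibo(12) = 233 + 144 = 377
fibo(15) = fibo(14) + fibo(13) = 377 + 233 = 610
fibo(16) = fibo(15) + fibo(14) = 610 + 377 = 987

987


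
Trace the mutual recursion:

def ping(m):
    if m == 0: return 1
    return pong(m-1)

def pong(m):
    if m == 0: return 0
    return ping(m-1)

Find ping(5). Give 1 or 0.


ping(5) = pong(4)
pong(4) = ping(3)
ping(3) = pong(2)
pong(2) = ping(1)
ping(1) = pong(0)
pong(0) = 0  (base case)
Result: 0

0


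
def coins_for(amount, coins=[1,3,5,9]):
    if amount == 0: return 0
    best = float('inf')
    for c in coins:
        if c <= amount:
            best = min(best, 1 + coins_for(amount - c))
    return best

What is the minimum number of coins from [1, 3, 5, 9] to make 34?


Building up with DP:
coins_for(0) = 0
coins_for(1) = min(1+coins_for(0)=1+0=1) = 1
coins_for(2) = min(1+coins_for(1)=1+1=2) = 2
coins_for(3) = min(1+coins_for(2)=1+2=3, 1+coins_for(0)=1+0=1) = 1
coins_for(4) = min(1+coins_for(3)=1+1=2, 1+coins_for(1)=1+1=2) = 2
coins_for(5) = min(1+coins_for(4)=1+2=3, 1+coins_for(2)=1+2=3, 1+coins_for(0)=1+0=1) = 1
coins_for(6) = min(1+coins_for(5)=1+1=2, 1+coins_for(3)=1+1=2, 1+coins_for(1)=1+1=2) = 2
coins_for(7) = min(1+coins_for(6)=1+2=3, 1+coins_for(4)=1+2=3, 1+coins_for(2)=1+2=3) = 3
coins_for(8) = min(1+coins_for(7)=1+3=4, 1+coins_for(5)=1+1=2, 1+coins_for(3)=1+1=2) = 2
coins_for(9) = min(1+coins_for(8)=1+2=3, 1+coins_for(6)=1+2=3, 1+coins_for(4)=1+2=3, 1+coins_for(0)=1+0=1) = 1
coins_for(10) = min(1+coins_for(9)=1+1=2, 1+coins_for(7)=1+3=4, 1+coins_for(5)=1+1=2, 1+coins_for(1)=1+1=2) = 2
coins_for(11) = min(1+coins_for(10)=1+2=3, 1+coins_for(8)=1+2=3, 1+coins_for(6)=1+2=3, 1+coins_for(2)=1+2=3) = 3
coins_for(12) = min(1+coins_for(11)=1+3=4, 1+coins_for(9)=1+1=2, 1+coins_for(7)=1+3=4, 1+coins_for(3)=1+1=2) = 2
coins_for(13) = min(1+coins_for(12)=1+2=3, 1+coins_for(10)=1+2=3, 1+coins_for(8)=1+2=3, 1+coins_for(4)=1+2=3) = 3
coins_for(14) = min(1+coins_for(13)=1+3=4, 1+coins_for(11)=1+3=4, 1+coins_for(9)=1+1=2, 1+coins_for(5)=1+1=2) = 2
coins_for(15) = min(1+coins_for(14)=1+2=3, 1+coins_for(12)=1+2=3, 1+coins_for(10)=1+2=3, 1+coins_for(6)=1+2=3) = 3
coins_for(16) = min(1+coins_for(15)=1+3=4, 1+coins_for(13)=1+3=4, 1+coins_for(11)=1+3=4, 1+coins_for(7)=1+3=4) = 4
coins_for(17) = min(1+coins_for(16)=1+4=5, 1+coins_for(14)=1+2=3, 1+coins_for(12)=1+2=3, 1+coins_for(8)=1+2=3) = 3
coins_for(18) = min(1+coins_for(17)=1+3=4, 1+coins_for(15)=1+3=4, 1+coins_for(13)=1+3=4, 1+coins_for(9)=1+1=2) = 2
coins_for(19) = min(1+coins_for(18)=1+2=3, 1+coins_for(16)=1+4=5, 1+coins_for(14)=1+2=3, 1+coins_for(10)=1+2=3) = 3
coins_for(20) = min(1+coins_for(19)=1+3=4, 1+coins_for(17)=1+3=4, 1+coins_for(15)=1+3=4, 1+coins_for(11)=1+3=4) = 4
coins_for(21) = min(1+coins_for(20)=1+4=5, 1+coins_for(18)=1+2=3, 1+coins_for(16)=1+4=5, 1+coins_for(12)=1+2=3) = 3
coins_for(22) = min(1+coins_for(21)=1+3=4, 1+coins_for(19)=1+3=4, 1+coins_for(17)=1+3=4, 1+coins_for(13)=1+3=4) = 4
coins_for(23) = min(1+coins_for(22)=1+4=5, 1+coins_for(20)=1+4=5, 1+coins_for(18)=1+2=3, 1+coins_for(14)=1+2=3) = 3
coins_for(24) = min(1+coins_for(23)=1+3=4, 1+coins_for(21)=1+3=4, 1+coins_for(19)=1+3=4, 1+coins_for(15)=1+3=4) = 4
coins_for(25) = min(1+coins_for(24)=1+4=5, 1+coins_for(22)=1+4=5, 1+coins_for(20)=1+4=5, 1+coins_for(16)=1+4=5) = 5
coins_for(26) = min(1+coins_for(25)=1+5=6, 1+coins_for(23)=1+3=4, 1+coins_for(21)=1+3=4, 1+coins_for(17)=1+3=4) = 4
coins_for(27) = min(1+coins_for(26)=1+4=5, 1+coins_for(24)=1+4=5, 1+coins_for(22)=1+4=5, 1+coins_for(18)=1+2=3) = 3
coins_for(28) = min(1+coins_for(27)=1+3=4, 1+coins_for(25)=1+5=6, 1+coins_for(23)=1+3=4, 1+coins_for(19)=1+3=4) = 4
coins_for(29) = min(1+coins_for(28)=1+4=5, 1+coins_for(26)=1+4=5, 1+coins_for(24)=1+4=5, 1+coins_for(20)=1+4=5) = 5
coins_for(30) = min(1+coins_for(29)=1+5=6, 1+coins_for(27)=1+3=4, 1+coins_for(25)=1+5=6, 1+coins_for(21)=1+3=4) = 4
coins_for(31) = min(1+coins_for(30)=1+4=5, 1+coins_for(28)=1+4=5, 1+coins_for(26)=1+4=5, 1+coins_for(22)=1+4=5) = 5
coins_for(32) = min(1+coins_for(31)=1+5=6, 1+coins_for(29)=1+5=6, 1+coins_for(27)=1+3=4, 1+coins_for(23)=1+3=4) = 4
coins_for(33) = min(1+coins_for(32)=1+4=5, 1+coins_for(30)=1+4=5, 1+coins_for(28)=1+4=5, 1+coins_for(24)=1+4=5) = 5
coins_for(34) = min(1+coins_for(33)=1+5=6, 1+coins_for(31)=1+5=6, 1+coins_for(29)=1+5=6, 1+coins_for(25)=1+5=6) = 6

6


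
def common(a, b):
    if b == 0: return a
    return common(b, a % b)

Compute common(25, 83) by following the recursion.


common(25, 83) = common(83, 25)
common(83, 25) = common(25, 8)
common(25, 8) = common(8, 1)
common(8, 1) = common(1, 0)
common(1, 0) = 1  (base case)

1


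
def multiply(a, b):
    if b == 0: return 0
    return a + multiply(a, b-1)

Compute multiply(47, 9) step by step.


multiply(47, 9) = 47 + multiply(47, 8)
multiply(47, 8) = 47 + multiply(47, 7)
multiply(47, 7) = 47 + multiply(47, 6)
multiply(47, 6) = 47 + multiply(47, 5)
multiply(47, 5) = 47 + multiply(47, 4)
multiply(47, 4) = 47 + multiply(47, 3)
multiply(47, 3) = 47 + multiply(47, 2)
multiply(47, 2) = 47 + multiply(47, 1)
multiply(47, 1) = 47 + multiply(47, 0)
multiply(47, 0) = 0  (base case)
Total: 47 + 47 + 47 + 47 + 47 + 47 + 47 + 47 + 47 + 0 = 423

423


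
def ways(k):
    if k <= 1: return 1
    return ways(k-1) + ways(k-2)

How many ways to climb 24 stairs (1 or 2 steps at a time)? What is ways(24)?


Building up from base cases:
ways(0) = 1
ways(1) = 1
ways(2) = ways(1) + ways(0) = 1 + 1 = 2
ways(3) = ways(2) + ways(1) = 2 + 1 = 3
ways(4) = ways(3) + ways(2) = 3 + 2 = 5
ways(5) = ways(4) + ways(3) = 5 + 3 = 8
ways(6) = ways(5) + ways(4) = 8 + 5 = 13
ways(7) = ways(6) + ways(5) = 13 + 8 = 21
ways(8) = ways(7) + ways(6) = 21 + 13 = 34
ways(9) = ways(8) + ways(7) = 34 + 21 = 55
ways(10) = ways(9) + ways(8) = 55 + 34 = 89
ways(11) = ways(10) + ways(9) = 89 + 55 = 144
ways(12) = ways(11) + ways(10) = 144 + 89 = 233
ways(13) = ways(12) + ways(11) = 233 + 144 = 377
ways(14) = ways(13) + ways(12) = 377 + 233 = 610
ways(15) = ways(14) + ways(13) = 610 + 377 = 987
ways(16) = ways(15) + ways(14) = 987 + 610 = 1597
ways(17) = ways(16) + ways(15) = 1597 + 987 = 2584
ways(18) = ways(17) + ways(16) = 2584 + 1597 = 4181
ways(19) = ways(18) + ways(17) = 4181 + 2584 = 6765
ways(20) = ways(19) + ways(18) = 6765 + 4181 = 10946
ways(21) = ways(20) + ways(19) = 10946 + 6765 = 17711
ways(22) = ways(21) + ways(20) = 17711 + 10946 = 28657
ways(23) = ways(22) + ways(21) = 28657 + 17711 = 46368
ways(24) = ways(23) + ways(22) = 46368 + 28657 = 75025

75025


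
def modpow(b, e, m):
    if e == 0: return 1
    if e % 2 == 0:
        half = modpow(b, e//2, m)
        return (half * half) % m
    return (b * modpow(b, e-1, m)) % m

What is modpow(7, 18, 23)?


modpow(7, 18, 23): e is even, compute modpow(7, 9, 23)
  modpow(7, 9, 23): e is odd, compute modpow(7, 8, 23)
    modpow(7, 8, 23): e is even, compute modpow(7, 4, 23)
      modpow(7, 4, 23): e is even, compute modpow(7, 2, 23)
        modpow(7, 2, 23): e is even, compute modpow(7, 1, 23)
          modpow(7, 1, 23): e is odd, compute modpow(7, 0, 23)
          modpow(7, 0, 23) = 1
          (7 * 1) % 23 = 7
        half=7, (7*7) % 23 = 3
      half=3, (3*3) % 23 = 9
    half=9, (9*9) % 23 = 12
  (7 * 12) % 23 = 15
half=15, (15*15) % 23 = 18

18


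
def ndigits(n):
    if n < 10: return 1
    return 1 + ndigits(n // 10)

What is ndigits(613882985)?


ndigits(613882985) = 1 + ndigits(61388298)
ndigits(61388298) = 1 + ndigits(6138829)
ndigits(6138829) = 1 + ndigits(613882)
ndigits(613882) = 1 + ndigits(61388)
ndigits(61388) = 1 + ndigits(6138)
ndigits(6138) = 1 + ndigits(613)
ndigits(613) = 1 + ndigits(61)
ndigits(61) = 1 + ndigits(6)
ndigits(6) = 1  (base case: 6 < 10)
Unwinding: 1 + 1 + 1 + 1 + 1 + 1 + 1 + 1 + 1 = 9

9


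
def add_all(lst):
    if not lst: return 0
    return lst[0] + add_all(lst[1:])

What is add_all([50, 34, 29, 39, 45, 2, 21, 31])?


add_all([50, 34, 29, 39, 45, 2, 21, 31]) = 50 + add_all([34, 29, 39, 45, 2, 21, 31])
add_all([34, 29, 39, 45, 2, 21, 31]) = 34 + add_all([29, 39, 45, 2, 21, 31])
add_all([29, 39, 45, 2, 21, 31]) = 29 + add_all([39, 45, 2, 21, 31])
add_all([39, 45, 2, 21, 31]) = 39 + add_all([45, 2, 21, 31])
add_all([45, 2, 21, 31]) = 45 + add_all([2, 21, 31])
add_all([2, 21, 31]) = 2 + add_all([21, 31])
add_all([21, 31]) = 21 + add_all([31])
add_all([31]) = 31 + add_all([])
add_all([]) = 0  (base case)
Total: 50 + 34 + 29 + 39 + 45 + 2 + 21 + 31 + 0 = 251

251


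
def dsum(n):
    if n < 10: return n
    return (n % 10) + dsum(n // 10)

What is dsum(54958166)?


dsum(54958166) = 6 + dsum(5495816)
dsum(5495816) = 6 + dsum(549581)
dsum(549581) = 1 + dsum(54958)
dsum(54958) = 8 + dsum(5495)
dsum(5495) = 5 + dsum(549)
dsum(549) = 9 + dsum(54)
dsum(54) = 4 + dsum(5)
dsum(5) = 5  (base case)
Total: 6 + 6 + 1 + 8 + 5 + 9 + 4 + 5 = 44

44


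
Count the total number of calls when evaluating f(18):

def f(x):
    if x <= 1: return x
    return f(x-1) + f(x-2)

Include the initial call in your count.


Let C(n) = total calls for f(n)
C(0) = 1, C(1) = 1
C(2) = 1 + C(1) + C(0) = 1 + 1 + 1 = 3
C(3) = 1 + C(2) + C(1) = 1 + 3 + 1 = 5
C(4) = 1 + C(3) + C(2) = 1 + 5 + 3 = 9
C(5) = 1 + C(4) + C(3) = 1 + 9 + 5 = 15
C(6) = 1 + C(5) + C(4) = 1 + 15 + 9 = 25
C(7) = 1 + C(6) + C(5) = 1 + 25 + 15 = 41
C(8) = 1 + C(7) + C(6) = 1 + 41 + 25 = 67
C(9) = 1 + C(8) + C(7) = 1 + 67 + 41 = 109
C(10) = 1 + C(9) + C(8) = 1 + 109 + 67 = 177
C(11) = 1 + C(10) + C(9) = 1 + 177 + 109 = 287
C(12) = 1 + C(11) + C(10) = 1 + 287 + 177 = 465
C(13) = 1 + C(12) + C(11) = 1 + 465 + 287 = 753
C(14) = 1 + C(13) + C(12) = 1 + 753 + 465 = 1219
C(15) = 1 + C(14) + C(13) = 1 + 1219 + 753 = 1973
C(16) = 1 + C(15) + C(14) = 1 + 1973 + 1219 = 3193
C(17) = 1 + C(16) + C(15) = 1 + 3193 + 1973 = 5167
C(18) = 1 + C(17) + C(16) = 1 + 5167 + 3193 = 8361

8361


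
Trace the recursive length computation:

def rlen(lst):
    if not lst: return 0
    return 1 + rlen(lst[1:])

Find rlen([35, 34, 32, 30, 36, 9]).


rlen([35, 34, 32, 30, 36, 9]) = 1 + rlen([34, 32, 30, 36, 9])
rlen([34, 32, 30, 36, 9]) = 1 + rlen([32, 30, 36, 9])
rlen([32, 30, 36, 9]) = 1 + rlen([30, 36, 9])
rlen([30, 36, 9]) = 1 + rlen([36, 9])
rlen([36, 9]) = 1 + rlen([9])
rlen([9]) = 1 + rlen([])
rlen([]) = 0  (base case)
Unwinding: 1 + 1 + 1 + 1 + 1 + 1 + 0 = 6

6


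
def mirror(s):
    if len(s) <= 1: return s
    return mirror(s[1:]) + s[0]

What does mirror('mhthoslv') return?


mirror('mhthoslv') = mirror('hthoslv') + 'm'
mirror('hthoslv') = mirror('thoslv') + 'h'
mirror('thoslv') = mirror('hoslv') + 't'
mirror('hoslv') = mirror('oslv') + 'h'
mirror('oslv') = mirror('slv') + 'o'
mirror('slv') = mirror('lv') + 's'
mirror('lv') = mirror('v') + 'l'
mirror('v') = 'v'  (base case)
Concatenating: 'v' + 'l' + 's' + 'o' + 'h' + 't' + 'h' + 'm' = 'vlsohthm'

vlsohthm


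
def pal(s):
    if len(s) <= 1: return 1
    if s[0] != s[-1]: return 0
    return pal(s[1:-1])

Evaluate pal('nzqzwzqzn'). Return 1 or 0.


pal('nzqzwzqzn'): s[0]='n' == s[-1]='n' -> check pal('zqzwzqz')
pal('zqzwzqz'): s[0]='z' == s[-1]='z' -> check pal('qzwzq')
pal('qzwzq'): s[0]='q' == s[-1]='q' -> check pal('zwz')
pal('zwz'): s[0]='z' == s[-1]='z' -> check pal('w')
pal('w'): len <= 1 -> return 1  (base case)
Result: 1 (palindrome)

1


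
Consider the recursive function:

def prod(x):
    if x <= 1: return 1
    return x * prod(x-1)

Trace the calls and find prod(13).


prod(13)
= 13 * prod(12)
= 13 * 12 * prod(11)
= 13 * 12 * 11 * prod(10)
= 13 * 12 * 11 * 10 * prod(9)
= 13 * 12 * 11 * 10 * 9 * prod(8)
= 13 * 12 * 11 * 10 * 9 * 8 * prod(7)
= 13 * 12 * 11 * 10 * 9 * 8 * 7 * prod(6)
= 13 * 12 * 11 * 10 * 9 * 8 * 7 * 6 * prod(5)
= 13 * 12 * 11 * 10 * 9 * 8 * 7 * 6 * 5 * prod(4)
= 13 * 12 * 11 * 10 * 9 * 8 * 7 * 6 * 5 * 4 * prod(3)
= 13 * 12 * 11 * 10 * 9 * 8 * 7 * 6 * 5 * 4 * 3 * prod(2)
= 13 * 12 * 11 * 10 * 9 * 8 * 7 * 6 * 5 * 4 * 3 * 2 * prod(1)
= 13 * 12 * 11 * 10 * 9 * 8 * 7 * 6 * 5 * 4 * 3 * 2 * 1
= 6227020800

6227020800


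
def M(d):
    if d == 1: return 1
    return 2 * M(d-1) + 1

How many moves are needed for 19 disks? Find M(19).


M(19) = 2 * M(18) + 1
M(18) = 2 * M(17) + 1
M(17) = 2 * M(16) + 1
M(16) = 2 * M(15) + 1
M(15) = 2 * M(14) + 1
M(14) = 2 * M(13) + 1
M(13) = 2 * M(12) + 1
M(12) = 2 * M(11) + 1
M(11) = 2 * M(10) + 1
M(10) = 2 * M(9) + 1
M(9) = 2 * M(8) + 1
M(8) = 2 * M(7) + 1
M(7) = 2 * M(6) + 1
M(6) = 2 * M(5) + 1
M(5) = 2 * M(4) + 1
M(4) = 2 * M(3) + 1
M(3) = 2 * M(2) + 1
M(2) = 2 * M(1) + 1
M(1) = 1  (base case)
M(2) = 2 * 1 + 1 = 3
M(3) = 2 * 3 + 1 = 7
M(4) = 2 * 7 + 1 = 15
M(5) = 2 * 15 + 1 = 31
M(6) = 2 * 31 + 1 = 63
M(7) = 2 * 63 + 1 = 127
M(8) = 2 * 127 + 1 = 255
M(9) = 2 * 255 + 1 = 511
M(10) = 2 * 511 + 1 = 1023
M(11) = 2 * 1023 + 1 = 2047
M(12) = 2 * 2047 + 1 = 4095
M(13) = 2 * 4095 + 1 = 8191
M(14) = 2 * 8191 + 1 = 16383
M(15) = 2 * 16383 + 1 = 32767
M(16) = 2 * 32767 + 1 = 65535
M(17) = 2 * 65535 + 1 = 131071
M(18) = 2 * 131071 + 1 = 262143
M(19) = 2 * 262143 + 1 = 524287

524287


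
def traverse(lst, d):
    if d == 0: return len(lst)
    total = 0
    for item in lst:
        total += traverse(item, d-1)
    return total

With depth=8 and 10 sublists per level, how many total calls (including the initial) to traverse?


At depth 0 (root): 1 call
At depth 1: each of 1 parents calls traverse on 10 children = 10 calls
At depth 2: each of 10 parents calls traverse on 10 children = 100 calls
At depth 3: each of 100 parents calls traverse on 10 children = 1000 calls
At depth 4: each of 1000 parents calls traverse on 10 children = 10000 calls
At depth 5: each of 10000 parents calls traverse on 10 children = 100000 calls
At depth 6: each of 100000 parents calls traverse on 10 children = 1000000 calls
At depth 7: each of 1000000 parents calls traverse on 10 children = 10000000 calls
At depth 8: each of 10000000 parents calls traverse on 10 children = 100000000 calls
Total: 1 + 10 + 100 + 1000 + 10000 + 100000 + 1000000 + 10000000 + 100000000 = 111111111

111111111


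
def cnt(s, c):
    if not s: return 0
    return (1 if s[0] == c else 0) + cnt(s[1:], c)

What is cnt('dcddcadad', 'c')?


s[0]='d' != 'c' -> 0
s[0]='c' == 'c' -> 1
s[0]='d' != 'c' -> 0
s[0]='d' != 'c' -> 0
s[0]='c' == 'c' -> 1
s[0]='a' != 'c' -> 0
s[0]='d' != 'c' -> 0
s[0]='a' != 'c' -> 0
s[0]='d' != 'c' -> 0
Sum: 0 + 1 + 0 + 0 + 1 + 0 + 0 + 0 + 0 = 2

2


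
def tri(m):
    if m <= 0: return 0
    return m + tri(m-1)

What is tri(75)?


tri(75)
= 75 + 74 + 73 + 72 + 71 + 70 + 69 + 68 + 67 + 66 + 65 + 64 + 63 + 62 + 61 + 60 + 59 + 58 + 57 + 56 + 55 + 54 + 53 + 52 + 51 + 50 + 49 + 48 + 47 + 46 + 45 + 44 + 43 + 42 + 41 + 40 + 39 + 38 + 37 + 36 + 35 + 34 + 33 + 32 + 31 + 30 + 29 + 28 + 27 + 26 + 25 + 24 + 23 + 22 + 21 + 20 + 19 + 18 + 17 + 16 + 15 + 14 + 13 + 12 + 11 + 10 + 9 + 8 + 7 + 6 + 5 + 4 + 3 + 2 + 1 + tri(0)
= 75 + 74 + 73 + 72 + 71 + 70 + 69 + 68 + 67 + 66 + 65 + 64 + 63 + 62 + 61 + 60 + 59 + 58 + 57 + 56 + 55 + 54 + 53 + 52 + 51 + 50 + 49 + 48 + 47 + 46 + 45 + 44 + 43 + 42 + 41 + 40 + 39 + 38 + 37 + 36 + 35 + 34 + 33 + 32 + 31 + 30 + 29 + 28 + 27 + 26 + 25 + 24 + 23 + 22 + 21 + 20 + 19 + 18 + 17 + 16 + 15 + 14 + 13 + 12 + 11 + 10 + 9 + 8 + 7 + 6 + 5 + 4 + 3 + 2 + 1 + 0
= 2850

2850


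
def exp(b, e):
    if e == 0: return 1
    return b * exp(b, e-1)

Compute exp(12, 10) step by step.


exp(12, 10)
= 12 * exp(12, 9)
= 12 * 12 * exp(12, 8)
= 12 * 12 * 12 * exp(12, 7)
= 12 * 12 * 12 * 12 * exp(12, 6)
= 12 * 12 * 12 * 12 * 12 * exp(12, 5)
= 12 * 12 * 12 * 12 * 12 * 12 * exp(12, 4)
= 12 * 12 * 12 * 12 * 12 * 12 * 12 * exp(12, 3)
= 12 * 12 * 12 * 12 * 12 * 12 * 12 * 12 * exp(12, 2)
= 12 * 12 * 12 * 12 * 12 * 12 * 12 * 12 * 12 * exp(12, 1)
= 12 * 12 * 12 * 12 * 12 * 12 * 12 * 12 * 12 * 12 * exp(12, 0)
= 12 * 12 * 12 * 12 * 12 * 12 * 12 * 12 * 12 * 12 * 1
= 61917364224

61917364224


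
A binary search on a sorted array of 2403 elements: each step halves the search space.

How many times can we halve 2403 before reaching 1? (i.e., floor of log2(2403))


2403 / 2 = 1201
1201 / 2 = 600
600 / 2 = 300
300 / 2 = 150
150 / 2 = 75
75 / 2 = 37
37 / 2 = 18
18 / 2 = 9
9 / 2 = 4
4 / 2 = 2
2 / 2 = 1
Reached 1 after 11 halvings

11


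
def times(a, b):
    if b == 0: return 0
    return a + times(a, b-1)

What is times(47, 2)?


times(47, 2) = 47 + times(47, 1)
times(47, 1) = 47 + times(47, 0)
times(47, 0) = 0  (base case)
Total: 47 + 47 + 0 = 94

94


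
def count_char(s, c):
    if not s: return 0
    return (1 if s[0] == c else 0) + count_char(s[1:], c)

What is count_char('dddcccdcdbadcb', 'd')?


s[0]='d' == 'd' -> 1
s[0]='d' == 'd' -> 1
s[0]='d' == 'd' -> 1
s[0]='c' != 'd' -> 0
s[0]='c' != 'd' -> 0
s[0]='c' != 'd' -> 0
s[0]='d' == 'd' -> 1
s[0]='c' != 'd' -> 0
s[0]='d' == 'd' -> 1
s[0]='b' != 'd' -> 0
s[0]='a' != 'd' -> 0
s[0]='d' == 'd' -> 1
s[0]='c' != 'd' -> 0
s[0]='b' != 'd' -> 0
Sum: 1 + 1 + 1 + 0 + 0 + 0 + 1 + 0 + 1 + 0 + 0 + 1 + 0 + 0 = 6

6


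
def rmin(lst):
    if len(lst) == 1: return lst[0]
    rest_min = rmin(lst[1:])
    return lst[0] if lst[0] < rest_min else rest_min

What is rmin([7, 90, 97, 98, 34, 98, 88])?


rmin([7, 90, 97, 98, 34, 98, 88]): compare 7 with rmin([90, 97, 98, 34, 98, 88])
rmin([90, 97, 98, 34, 98, 88]): compare 90 with rmin([97, 98, 34, 98, 88])
rmin([97, 98, 34, 98, 88]): compare 97 with rmin([98, 34, 98, 88])
rmin([98, 34, 98, 88]): compare 98 with rmin([34, 98, 88])
rmin([34, 98, 88]): compare 34 with rmin([98, 88])
rmin([98, 88]): compare 98 with rmin([88])
rmin([88]) = 88  (base case)
Compare 98 with 88 -> 88
Compare 34 with 88 -> 34
Compare 98 with 34 -> 34
Compare 97 with 34 -> 34
Compare 90 with 34 -> 34
Compare 7 with 34 -> 7

7


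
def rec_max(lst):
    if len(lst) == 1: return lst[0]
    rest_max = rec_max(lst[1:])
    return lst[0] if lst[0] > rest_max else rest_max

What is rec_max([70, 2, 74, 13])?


rec_max([70, 2, 74, 13]): compare 70 with rec_max([2, 74, 13])
rec_max([2, 74, 13]): compare 2 with rec_max([74, 13])
rec_max([74, 13]): compare 74 with rec_max([13])
rec_max([13]) = 13  (base case)
Compare 74 with 13 -> 74
Compare 2 with 74 -> 74
Compare 70 with 74 -> 74

74


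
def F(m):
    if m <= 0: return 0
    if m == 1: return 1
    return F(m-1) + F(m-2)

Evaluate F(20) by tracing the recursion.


Computing F(20) bottom-up:
F(0) = 0
F(1) = 1
F(2) = F(1) + F(0) = 1 + 0 = 1
F(3) = F(2) + F(1) = 1 + 1 = 2
F(4) = F(3) + F(2) = 2 + 1 = 3
F(5) = F(4) + F(3) = 3 + 2 = 5
F(6) = F(5) + F(4) = 5 + 3 = 8
F(7) = F(6) + F(5) = 8 + 5 = 13
F(8) = F(7) + F(6) = 13 + 8 = 21
F(9) = F(8) + F(7) = 21 + 13 = 34
F(10) = F(9) + F(8) = 34 + 21 = 55
F(11) = F(10) + F(9) = 55 + 34 = 89
F(12) = F(11) + F(10) = 89 + 55 = 144
F(13) = F(12) + F(11) = 144 + 89 = 233
F(14) = F(13) + F(12) = 233 + 144 = 377
F(15) = F(14) + F(13) = 377 + 233 = 610
F(16) = F(15) + F(14) = 610 + 377 = 987
F(17) = F(16) + F(15) = 987 + 610 = 1597
F(18) = F(17) + F(16) = 1597 + 987 = 2584
F(19) = F(18) + F(17) = 2584 + 1597 = 4181
F(20) = F(19) + F(18) = 4181 + 2584 = 6765

6765


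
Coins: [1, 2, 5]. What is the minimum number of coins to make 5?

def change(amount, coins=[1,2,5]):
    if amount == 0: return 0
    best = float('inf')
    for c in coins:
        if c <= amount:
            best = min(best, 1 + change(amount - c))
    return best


Building up with DP:
change(0) = 0
change(1) = min(1+change(0)=1+0=1) = 1
change(2) = min(1+change(1)=1+1=2, 1+change(0)=1+0=1) = 1
change(3) = min(1+change(2)=1+1=2, 1+change(1)=1+1=2) = 2
change(4) = min(1+change(3)=1+2=3, 1+change(2)=1+1=2) = 2
change(5) = min(1+change(4)=1+2=3, 1+change(3)=1+2=3, 1+change(0)=1+0=1) = 1

1


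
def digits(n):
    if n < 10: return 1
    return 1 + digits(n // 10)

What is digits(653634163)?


digits(653634163) = 1 + digits(65363416)
digits(65363416) = 1 + digits(6536341)
digits(6536341) = 1 + digits(653634)
digits(653634) = 1 + digits(65363)
digits(65363) = 1 + digits(6536)
digits(6536) = 1 + digits(653)
digits(653) = 1 + digits(65)
digits(65) = 1 + digits(6)
digits(6) = 1  (base case: 6 < 10)
Unwinding: 1 + 1 + 1 + 1 + 1 + 1 + 1 + 1 + 1 = 9

9


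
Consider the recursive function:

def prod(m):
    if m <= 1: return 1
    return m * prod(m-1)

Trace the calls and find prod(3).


prod(3)
= 3 * prod(2)
= 3 * 2 * prod(1)
= 3 * 2 * 1
= 6

6


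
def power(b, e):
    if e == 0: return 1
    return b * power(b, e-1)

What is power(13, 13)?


power(13, 13)
= 13 * power(13, 12)
= 13 * 13 * power(13, 11)
= 13 * 13 * 13 * power(13, 10)
= 13 * 13 * 13 * 13 * power(13, 9)
= 13 * 13 * 13 * 13 * 13 * power(13, 8)
= 13 * 13 * 13 * 13 * 13 * 13 * power(13, 7)
= 13 * 13 * 13 * 13 * 13 * 13 * 13 * power(13, 6)
= 13 * 13 * 13 * 13 * 13 * 13 * 13 * 13 * power(13, 5)
= 13 * 13 * 13 * 13 * 13 * 13 * 13 * 13 * 13 * power(13, 4)
= 13 * 13 * 13 * 13 * 13 * 13 * 13 * 13 * 13 * 13 * power(13, 3)
= 13 * 13 * 13 * 13 * 13 * 13 * 13 * 13 * 13 * 13 * 13 * power(13, 2)
= 13 * 13 * 13 * 13 * 13 * 13 * 13 * 13 * 13 * 13 * 13 * 13 * power(13, 1)
= 13 * 13 * 13 * 13 * 13 * 13 * 13 * 13 * 13 * 13 * 13 * 13 * 13 * power(13, 0)
= 13 * 13 * 13 * 13 * 13 * 13 * 13 * 13 * 13 * 13 * 13 * 13 * 13 * 1
= 302875106592253

302875106592253


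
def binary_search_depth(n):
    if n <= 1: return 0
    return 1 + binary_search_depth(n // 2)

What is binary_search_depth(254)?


254 / 2 = 127
127 / 2 = 63
63 / 2 = 31
31 / 2 = 15
15 / 2 = 7
7 / 2 = 3
3 / 2 = 1
Reached 1 after 7 halvings

7


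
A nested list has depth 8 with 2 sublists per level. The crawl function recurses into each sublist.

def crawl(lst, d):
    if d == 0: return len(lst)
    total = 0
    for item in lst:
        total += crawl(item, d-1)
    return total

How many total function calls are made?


At depth 0 (root): 1 call
At depth 1: each of 1 parents calls crawl on 2 children = 2 calls
At depth 2: each of 2 parents calls crawl on 2 children = 4 calls
At depth 3: each of 4 parents calls crawl on 2 children = 8 calls
At depth 4: each of 8 parents calls crawl on 2 children = 16 calls
At depth 5: each of 16 parents calls crawl on 2 children = 32 calls
At depth 6: each of 32 parents calls crawl on 2 children = 64 calls
At depth 7: each of 64 parents calls crawl on 2 children = 128 calls
At depth 8: each of 128 parents calls crawl on 2 children = 256 calls
Total: 1 + 2 + 4 + 8 + 16 + 32 + 64 + 128 + 256 = 511

511


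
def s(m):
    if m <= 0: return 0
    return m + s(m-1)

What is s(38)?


s(38)
= 38 + 37 + 36 + 35 + 34 + 33 + 32 + 31 + 30 + 29 + 28 + 27 + 26 + 25 + 24 + 23 + 22 + 21 + 20 + 19 + 18 + 17 + 16 + 15 + 14 + 13 + 12 + 11 + 10 + 9 + 8 + 7 + 6 + 5 + 4 + 3 + 2 + 1 + s(0)
= 38 + 37 + 36 + 35 + 34 + 33 + 32 + 31 + 30 + 29 + 28 + 27 + 26 + 25 + 24 + 23 + 22 + 21 + 20 + 19 + 18 + 17 + 16 + 15 + 14 + 13 + 12 + 11 + 10 + 9 + 8 + 7 + 6 + 5 + 4 + 3 + 2 + 1 + 0
= 741

741


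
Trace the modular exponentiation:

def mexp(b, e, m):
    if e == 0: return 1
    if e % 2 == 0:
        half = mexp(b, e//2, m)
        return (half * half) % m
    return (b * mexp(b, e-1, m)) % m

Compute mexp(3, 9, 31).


mexp(3, 9, 31): e is odd, compute mexp(3, 8, 31)
  mexp(3, 8, 31): e is even, compute mexp(3, 4, 31)
    mexp(3, 4, 31): e is even, compute mexp(3, 2, 31)
      mexp(3, 2, 31): e is even, compute mexp(3, 1, 31)
        mexp(3, 1, 31): e is odd, compute mexp(3, 0, 31)
          mexp(3, 0, 31) = 1
        (3 * 1) % 31 = 3
      half=3, (3*3) % 31 = 9
    half=9, (9*9) % 31 = 19
  half=19, (19*19) % 31 = 20
(3 * 20) % 31 = 29

29


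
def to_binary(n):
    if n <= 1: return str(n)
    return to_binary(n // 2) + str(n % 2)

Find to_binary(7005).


to_binary(7005) = to_binary(3502) + '1'
to_binary(3502) = to_binary(1751) + '0'
to_binary(1751) = to_binary(875) + '1'
to_binary(875) = to_binary(437) + '1'
to_binary(437) = to_binary(218) + '1'
to_binary(218) = to_binary(109) + '0'
to_binary(109) = to_binary(54) + '1'
to_binary(54) = to_binary(27) + '0'
to_binary(27) = to_binary(13) + '1'
to_binary(13) = to_binary(6) + '1'
to_binary(6) = to_binary(3) + '0'
to_binary(3) = to_binary(1) + '1'
to_binary(1) = '1'  (base case)
Concatenating: '1' + '1' + '0' + '1' + '1' + '0' + '1' + '0' + '1' + '1' + '1' + '0' + '1' = '1101101011101'

1101101011101


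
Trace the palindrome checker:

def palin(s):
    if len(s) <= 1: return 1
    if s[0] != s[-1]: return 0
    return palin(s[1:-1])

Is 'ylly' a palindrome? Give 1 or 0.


palin('ylly'): s[0]='y' == s[-1]='y' -> check palin('ll')
palin('ll'): s[0]='l' == s[-1]='l' -> check palin('')
palin(''): len <= 1 -> return 1  (base case)
Result: 1 (palindrome)

1


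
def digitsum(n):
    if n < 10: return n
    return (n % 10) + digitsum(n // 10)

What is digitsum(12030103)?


digitsum(12030103) = 3 + digitsum(1203010)
digitsum(1203010) = 0 + digitsum(120301)
digitsum(120301) = 1 + digitsum(12030)
digitsum(12030) = 0 + digitsum(1203)
digitsum(1203) = 3 + digitsum(120)
digitsum(120) = 0 + digitsum(12)
digitsum(12) = 2 + digitsum(1)
digitsum(1) = 1  (base case)
Total: 3 + 0 + 1 + 0 + 3 + 0 + 2 + 1 = 10

10


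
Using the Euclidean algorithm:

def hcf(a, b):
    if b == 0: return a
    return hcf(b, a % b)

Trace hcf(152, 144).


hcf(152, 144) = hcf(144, 8)
hcf(144, 8) = hcf(8, 0)
hcf(8, 0) = 8  (base case)

8
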